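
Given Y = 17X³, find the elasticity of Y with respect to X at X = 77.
Elasticity = 3

Elasticity = (dY/dX) · (X/Y)

dY/dX = 51·X²
At X = 77: dY/dX = 302379, Y = 7761061

Elasticity = 302379 · (77 / 7761061) = 3

Interpretation: for a small percentage change in X, the percentage change in Y is approximately 3.00 times as large.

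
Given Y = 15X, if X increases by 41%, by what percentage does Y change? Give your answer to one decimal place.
41.0%

For Y = 15X:
If X → X(1 + 0.41)
Then Y → Y · (1 + 0.41)^1
     = Y · 1.4100

Percentage change = ((1 + 0.41)^1 − 1) × 100% = 41.0%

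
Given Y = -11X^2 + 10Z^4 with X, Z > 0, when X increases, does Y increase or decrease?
Y decreases

Taking the partial derivative:
∂Y/∂X = -22X

∂Y/∂X = -22X < 0 (assuming positive values)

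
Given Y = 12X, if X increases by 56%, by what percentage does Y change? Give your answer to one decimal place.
56.0%

For Y = 12X:
If X → X(1 + 0.56)
Then Y → Y · (1 + 0.56)^1
     = Y · 1.5600

Percentage change = ((1 + 0.56)^1 − 1) × 100% = 56.0%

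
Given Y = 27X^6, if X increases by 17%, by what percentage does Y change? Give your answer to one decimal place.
156.5%

For Y = 27X^6:
If X → X(1 + 0.17)
Then Y → Y · (1 + 0.17)^6
     ≈ Y · 2.5652

Percentage change = ((1 + 0.17)^6 − 1) × 100% ≈ 156.5%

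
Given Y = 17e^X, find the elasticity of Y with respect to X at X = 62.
Elasticity = 62

Elasticity = (dY/dX) · (X/Y)

dY/dX = 17·e^X
At X = 62: dY/dX = 17·e^62, Y = 17·e^62

Elasticity = (17·e^62) · (62 / (17·e^62)) = 62

Interpretation: for a small percentage change in X, the percentage change in Y is approximately 62.00 times as large.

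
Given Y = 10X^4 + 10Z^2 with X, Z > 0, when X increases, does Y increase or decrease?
Y increases

Taking the partial derivative:
∂Y/∂X = 40X^3

∂Y/∂X = 40X^3 > 0 (assuming positive values)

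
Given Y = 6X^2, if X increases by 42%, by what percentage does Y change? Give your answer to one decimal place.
101.6%

For Y = 6X^2:
If X → X(1 + 0.42)
Then Y → Y · (1 + 0.42)^2
     = Y · 2.0164

Percentage change = ((1 + 0.42)^2 − 1) × 100% ≈ 101.6%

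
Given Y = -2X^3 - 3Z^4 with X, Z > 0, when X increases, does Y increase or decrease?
Y decreases

Taking the partial derivative:
∂Y/∂X = -6X^2

∂Y/∂X = -6X^2 < 0 (assuming positive values)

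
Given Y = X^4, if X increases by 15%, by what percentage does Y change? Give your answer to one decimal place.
74.9%

For Y = X^4:
If X → X(1 + 0.15)
Then Y → Y · (1 + 0.15)^4
     ≈ Y · 1.7490

Percentage change = ((1 + 0.15)^4 − 1) × 100% ≈ 74.9%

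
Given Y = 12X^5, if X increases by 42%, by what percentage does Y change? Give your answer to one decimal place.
477.4%

For Y = 12X^5:
If X → X(1 + 0.42)
Then Y → Y · (1 + 0.42)^5
     ≈ Y · 5.7735

Percentage change = ((1 + 0.42)^5 − 1) × 100% ≈ 477.4%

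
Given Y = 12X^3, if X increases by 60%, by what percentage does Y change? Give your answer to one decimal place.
309.6%

For Y = 12X^3:
If X → X(1 + 0.6)
Then Y → Y · (1 + 0.6)^3
     = Y · 4.0960

Percentage change = ((1 + 0.6)^3 − 1) × 100% = 309.6%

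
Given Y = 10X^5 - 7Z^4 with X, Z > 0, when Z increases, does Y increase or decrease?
Y decreases

Taking the partial derivative:
∂Y/∂Z = -28Z^3

∂Y/∂Z = -28Z^3 < 0 (assuming positive values)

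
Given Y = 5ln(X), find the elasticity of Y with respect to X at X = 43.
Elasticity = 1/ln(43) ≈ 0.2659

Elasticity = (dY/dX) · (X/Y)

dY/dX = 5/X
At X = 43: dY/dX = 5/43, Y = 5·ln(43)

Elasticity = (5/43) · (43 / (5·ln(43))) = 1/ln(43) ≈ 0.2659

Interpretation: for a small percentage change in X, the percentage change in Y is approximately 0.27 times as large.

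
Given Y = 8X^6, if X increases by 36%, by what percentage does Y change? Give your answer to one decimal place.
532.8%

For Y = 8X^6:
If X → X(1 + 0.36)
Then Y → Y · (1 + 0.36)^6
     ≈ Y · 6.3275

Percentage change = ((1 + 0.36)^6 − 1) × 100% ≈ 532.8%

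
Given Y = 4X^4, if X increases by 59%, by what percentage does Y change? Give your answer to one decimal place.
539.1%

For Y = 4X^4:
If X → X(1 + 0.59)
Then Y → Y · (1 + 0.59)^4
     ≈ Y · 6.3913

Percentage change = ((1 + 0.59)^4 − 1) × 100% ≈ 539.1%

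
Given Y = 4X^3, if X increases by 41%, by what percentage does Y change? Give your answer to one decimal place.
180.3%

For Y = 4X^3:
If X → X(1 + 0.41)
Then Y → Y · (1 + 0.41)^3
     ≈ Y · 2.8032

Percentage change = ((1 + 0.41)^3 − 1) × 100% ≈ 180.3%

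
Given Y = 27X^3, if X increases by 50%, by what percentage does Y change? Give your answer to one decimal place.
237.5%

For Y = 27X^3:
If X → X(1 + 0.5)
Then Y → Y · (1 + 0.5)^3
     = Y · 3.3750

Percentage change = ((1 + 0.5)^3 − 1) × 100% = 237.5%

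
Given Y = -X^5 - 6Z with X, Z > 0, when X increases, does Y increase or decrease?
Y decreases

Taking the partial derivative:
∂Y/∂X = -5X^4

∂Y/∂X = -5X^4 < 0 (assuming positive values)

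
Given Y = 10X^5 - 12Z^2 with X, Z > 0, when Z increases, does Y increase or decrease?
Y decreases

Taking the partial derivative:
∂Y/∂Z = -24Z

∂Y/∂Z = -24Z < 0 (assuming positive values)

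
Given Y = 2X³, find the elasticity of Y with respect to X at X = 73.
Elasticity = 3

Elasticity = (dY/dX) · (X/Y)

dY/dX = 6·X²
At X = 73: dY/dX = 31974, Y = 778034

Elasticity = 31974 · (73 / 778034) = 3

Interpretation: for a small percentage change in X, the percentage change in Y is approximately 3.00 times as large.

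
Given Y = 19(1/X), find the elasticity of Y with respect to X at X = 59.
Elasticity = -1

Elasticity = (dY/dX) · (X/Y)

dY/dX = -19/X²
At X = 59: dY/dX = -19/3481, Y = 19/59

Elasticity = (-19/3481) · (59 / (19/59)) = -1

Interpretation: for a small percentage change in X, the percentage change in Y is approximately -1.00 times as large.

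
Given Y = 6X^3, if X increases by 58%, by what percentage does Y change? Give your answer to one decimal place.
294.4%

For Y = 6X^3:
If X → X(1 + 0.58)
Then Y → Y · (1 + 0.58)^3
     ≈ Y · 3.9443

Percentage change = ((1 + 0.58)^3 − 1) × 100% ≈ 294.4%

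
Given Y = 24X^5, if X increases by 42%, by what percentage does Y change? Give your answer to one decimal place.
477.4%

For Y = 24X^5:
If X → X(1 + 0.42)
Then Y → Y · (1 + 0.42)^5
     ≈ Y · 5.7735

Percentage change = ((1 + 0.42)^5 − 1) × 100% ≈ 477.4%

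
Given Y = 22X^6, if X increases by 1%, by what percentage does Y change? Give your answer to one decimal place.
6.2%

For Y = 22X^6:
If X → X(1 + 0.01)
Then Y → Y · (1 + 0.01)^6
     ≈ Y · 1.0615

Percentage change = ((1 + 0.01)^6 − 1) × 100% ≈ 6.2%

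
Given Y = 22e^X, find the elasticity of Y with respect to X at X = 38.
Elasticity = 38

Elasticity = (dY/dX) · (X/Y)

dY/dX = 22·e^X
At X = 38: dY/dX = 22·e^38, Y = 22·e^38

Elasticity = (22·e^38) · (38 / (22·e^38)) = 38

Interpretation: for a small percentage change in X, the percentage change in Y is approximately 38.00 times as large.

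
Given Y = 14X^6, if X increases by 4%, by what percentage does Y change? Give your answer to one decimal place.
26.5%

For Y = 14X^6:
If X → X(1 + 0.04)
Then Y → Y · (1 + 0.04)^6
     ≈ Y · 1.2653

Percentage change = ((1 + 0.04)^6 − 1) × 100% ≈ 26.5%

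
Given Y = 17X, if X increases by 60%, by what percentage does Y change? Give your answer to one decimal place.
60.0%

For Y = 17X:
If X → X(1 + 0.6)
Then Y → Y · (1 + 0.6)^1
     = Y · 1.6000

Percentage change = ((1 + 0.6)^1 − 1) × 100% = 60.0%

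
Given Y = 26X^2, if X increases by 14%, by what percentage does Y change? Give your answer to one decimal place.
30.0%

For Y = 26X^2:
If X → X(1 + 0.14)
Then Y → Y · (1 + 0.14)^2
     = Y · 1.2996

Percentage change = ((1 + 0.14)^2 − 1) × 100% ≈ 30.0%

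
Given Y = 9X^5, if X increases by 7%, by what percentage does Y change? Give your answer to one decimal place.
40.3%

For Y = 9X^5:
If X → X(1 + 0.07)
Then Y → Y · (1 + 0.07)^5
     ≈ Y · 1.4026

Percentage change = ((1 + 0.07)^5 − 1) × 100% ≈ 40.3%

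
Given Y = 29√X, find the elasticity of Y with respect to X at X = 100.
Elasticity = 1/2

Elasticity = (dY/dX) · (X/Y)

dY/dX = 29/(2·√X)
At X = 100: dY/dX = 29/20, Y = 290

Elasticity = (29/20) · (100 / 290) = 1/2

Interpretation: for a small percentage change in X, the percentage change in Y is approximately 0.50 times as large.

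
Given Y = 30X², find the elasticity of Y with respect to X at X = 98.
Elasticity = 2

Elasticity = (dY/dX) · (X/Y)

dY/dX = 60·X
At X = 98: dY/dX = 5880, Y = 288120

Elasticity = 5880 · (98 / 288120) = 2

Interpretation: for a small percentage change in X, the percentage change in Y is approximately 2.00 times as large.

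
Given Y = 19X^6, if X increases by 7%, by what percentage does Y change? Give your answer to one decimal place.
50.1%

For Y = 19X^6:
If X → X(1 + 0.07)
Then Y → Y · (1 + 0.07)^6
     ≈ Y · 1.5007

Percentage change = ((1 + 0.07)^6 − 1) × 100% ≈ 50.1%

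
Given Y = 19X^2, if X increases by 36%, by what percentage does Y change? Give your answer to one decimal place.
85.0%

For Y = 19X^2:
If X → X(1 + 0.36)
Then Y → Y · (1 + 0.36)^2
     = Y · 1.8496

Percentage change = ((1 + 0.36)^2 − 1) × 100% ≈ 85.0%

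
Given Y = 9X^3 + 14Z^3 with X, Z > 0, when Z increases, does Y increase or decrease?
Y increases

Taking the partial derivative:
∂Y/∂Z = 42Z^2

∂Y/∂Z = 42Z^2 > 0 (assuming positive values)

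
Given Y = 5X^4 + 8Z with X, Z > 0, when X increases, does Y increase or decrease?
Y increases

Taking the partial derivative:
∂Y/∂X = 20X^3

∂Y/∂X = 20X^3 > 0 (assuming positive values)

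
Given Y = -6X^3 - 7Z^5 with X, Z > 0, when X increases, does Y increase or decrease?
Y decreases

Taking the partial derivative:
∂Y/∂X = -18X^2

∂Y/∂X = -18X^2 < 0 (assuming positive values)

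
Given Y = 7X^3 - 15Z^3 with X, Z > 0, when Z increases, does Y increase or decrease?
Y decreases

Taking the partial derivative:
∂Y/∂Z = -45Z^2

∂Y/∂Z = -45Z^2 < 0 (assuming positive values)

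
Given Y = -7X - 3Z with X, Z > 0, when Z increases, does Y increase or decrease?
Y decreases

Taking the partial derivative:
∂Y/∂Z = -3

∂Y/∂Z = -3 < 0 (assuming positive values)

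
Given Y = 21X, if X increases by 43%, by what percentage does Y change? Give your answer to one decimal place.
43.0%

For Y = 21X:
If X → X(1 + 0.43)
Then Y → Y · (1 + 0.43)^1
     = Y · 1.4300

Percentage change = ((1 + 0.43)^1 − 1) × 100% = 43.0%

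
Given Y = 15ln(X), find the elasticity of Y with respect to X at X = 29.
Elasticity = 1/ln(29) ≈ 0.2970

Elasticity = (dY/dX) · (X/Y)

dY/dX = 15/X
At X = 29: dY/dX = 15/29, Y = 15·ln(29)

Elasticity = (15/29) · (29 / (15·ln(29))) = 1/ln(29) ≈ 0.2970

Interpretation: for a small percentage change in X, the percentage change in Y is approximately 0.30 times as large.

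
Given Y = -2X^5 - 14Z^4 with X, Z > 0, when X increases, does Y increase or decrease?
Y decreases

Taking the partial derivative:
∂Y/∂X = -10X^4

∂Y/∂X = -10X^4 < 0 (assuming positive values)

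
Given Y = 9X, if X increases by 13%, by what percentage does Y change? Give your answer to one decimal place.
13.0%

For Y = 9X:
If X → X(1 + 0.13)
Then Y → Y · (1 + 0.13)^1
     = Y · 1.1300

Percentage change = ((1 + 0.13)^1 − 1) × 100% = 13.0%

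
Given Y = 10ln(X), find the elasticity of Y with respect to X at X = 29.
Elasticity = 1/ln(29) ≈ 0.2970

Elasticity = (dY/dX) · (X/Y)

dY/dX = 10/X
At X = 29: dY/dX = 10/29, Y = 10·ln(29)

Elasticity = (10/29) · (29 / (10·ln(29))) = 1/ln(29) ≈ 0.2970

Interpretation: for a small percentage change in X, the percentage change in Y is approximately 0.30 times as large.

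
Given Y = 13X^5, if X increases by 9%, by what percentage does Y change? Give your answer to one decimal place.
53.9%

For Y = 13X^5:
If X → X(1 + 0.09)
Then Y → Y · (1 + 0.09)^5
     ≈ Y · 1.5386

Percentage change = ((1 + 0.09)^5 − 1) × 100% ≈ 53.9%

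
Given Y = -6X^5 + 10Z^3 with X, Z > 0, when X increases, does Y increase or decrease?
Y decreases

Taking the partial derivative:
∂Y/∂X = -30X^4

∂Y/∂X = -30X^4 < 0 (assuming positive values)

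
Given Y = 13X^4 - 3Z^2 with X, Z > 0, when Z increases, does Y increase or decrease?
Y decreases

Taking the partial derivative:
∂Y/∂Z = -6Z

∂Y/∂Z = -6Z < 0 (assuming positive values)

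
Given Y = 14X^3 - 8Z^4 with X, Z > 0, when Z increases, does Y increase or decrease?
Y decreases

Taking the partial derivative:
∂Y/∂Z = -32Z^3

∂Y/∂Z = -32Z^3 < 0 (assuming positive values)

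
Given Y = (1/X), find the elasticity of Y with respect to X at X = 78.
Elasticity = -1

Elasticity = (dY/dX) · (X/Y)

dY/dX = -1/X²
At X = 78: dY/dX = -1/6084, Y = 1/78

Elasticity = (-1/6084) · (78 / (1/78)) = -1

Interpretation: for a small percentage change in X, the percentage change in Y is approximately -1.00 times as large.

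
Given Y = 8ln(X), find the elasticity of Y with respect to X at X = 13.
Elasticity = 1/ln(13) ≈ 0.3899

Elasticity = (dY/dX) · (X/Y)

dY/dX = 8/X
At X = 13: dY/dX = 8/13, Y = 8·ln(13)

Elasticity = (8/13) · (13 / (8·ln(13))) = 1/ln(13) ≈ 0.3899

Interpretation: for a small percentage change in X, the percentage change in Y is approximately 0.39 times as large.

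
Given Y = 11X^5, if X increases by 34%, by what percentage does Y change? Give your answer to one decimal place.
332.0%

For Y = 11X^5:
If X → X(1 + 0.34)
Then Y → Y · (1 + 0.34)^5
     ≈ Y · 4.3204

Percentage change = ((1 + 0.34)^5 − 1) × 100% ≈ 332.0%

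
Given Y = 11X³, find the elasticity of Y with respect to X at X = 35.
Elasticity = 3

Elasticity = (dY/dX) · (X/Y)

dY/dX = 33·X²
At X = 35: dY/dX = 40425, Y = 471625

Elasticity = 40425 · (35 / 471625) = 3

Interpretation: for a small percentage change in X, the percentage change in Y is approximately 3.00 times as large.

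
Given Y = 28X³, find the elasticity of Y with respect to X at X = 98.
Elasticity = 3

Elasticity = (dY/dX) · (X/Y)

dY/dX = 84·X²
At X = 98: dY/dX = 806736, Y = 26353376

Elasticity = 806736 · (98 / 26353376) = 3

Interpretation: for a small percentage change in X, the percentage change in Y is approximately 3.00 times as large.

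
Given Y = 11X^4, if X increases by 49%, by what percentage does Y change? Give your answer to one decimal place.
392.9%

For Y = 11X^4:
If X → X(1 + 0.49)
Then Y → Y · (1 + 0.49)^4
     ≈ Y · 4.9288

Percentage change = ((1 + 0.49)^4 − 1) × 100% ≈ 392.9%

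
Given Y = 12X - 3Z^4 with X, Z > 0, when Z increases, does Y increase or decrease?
Y decreases

Taking the partial derivative:
∂Y/∂Z = -12Z^3

∂Y/∂Z = -12Z^3 < 0 (assuming positive values)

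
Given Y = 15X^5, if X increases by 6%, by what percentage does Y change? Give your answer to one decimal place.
33.8%

For Y = 15X^5:
If X → X(1 + 0.06)
Then Y → Y · (1 + 0.06)^5
     ≈ Y · 1.3382

Percentage change = ((1 + 0.06)^5 − 1) × 100% ≈ 33.8%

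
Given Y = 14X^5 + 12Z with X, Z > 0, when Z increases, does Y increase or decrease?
Y increases

Taking the partial derivative:
∂Y/∂Z = 12

∂Y/∂Z = 12 > 0 (assuming positive values)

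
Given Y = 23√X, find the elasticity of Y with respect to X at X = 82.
Elasticity = 1/2

Elasticity = (dY/dX) · (X/Y)

dY/dX = 23/(2·√X)
At X = 82: dY/dX = 23·√82/164, Y = 23·√82

Elasticity = (23·√82/164) · (82 / (23·√82)) = 1/2

Interpretation: for a small percentage change in X, the percentage change in Y is approximately 0.50 times as large.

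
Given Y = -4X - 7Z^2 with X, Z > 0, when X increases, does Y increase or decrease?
Y decreases

Taking the partial derivative:
∂Y/∂X = -4

∂Y/∂X = -4 < 0 (assuming positive values)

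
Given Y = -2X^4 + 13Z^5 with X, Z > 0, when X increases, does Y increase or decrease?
Y decreases

Taking the partial derivative:
∂Y/∂X = -8X^3

∂Y/∂X = -8X^3 < 0 (assuming positive values)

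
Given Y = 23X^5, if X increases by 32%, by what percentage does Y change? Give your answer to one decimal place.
300.7%

For Y = 23X^5:
If X → X(1 + 0.32)
Then Y → Y · (1 + 0.32)^5
     ≈ Y · 4.0075

Percentage change = ((1 + 0.32)^5 − 1) × 100% ≈ 300.7%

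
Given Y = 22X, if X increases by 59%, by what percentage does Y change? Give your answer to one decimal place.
59.0%

For Y = 22X:
If X → X(1 + 0.59)
Then Y → Y · (1 + 0.59)^1
     = Y · 1.5900

Percentage change = ((1 + 0.59)^1 − 1) × 100% = 59.0%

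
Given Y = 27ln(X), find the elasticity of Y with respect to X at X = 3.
Elasticity = 1/ln(3) ≈ 0.9102

Elasticity = (dY/dX) · (X/Y)

dY/dX = 27/X
At X = 3: dY/dX = 9, Y = 27·ln(3)

Elasticity = 9 · (3 / (27·ln(3))) = 1/ln(3) ≈ 0.9102

Interpretation: for a small percentage change in X, the percentage change in Y is approximately 0.91 times as large.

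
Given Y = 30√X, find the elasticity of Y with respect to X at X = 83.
Elasticity = 1/2

Elasticity = (dY/dX) · (X/Y)

dY/dX = 15/√X
At X = 83: dY/dX = 15·√83/83, Y = 30·√83

Elasticity = (15·√83/83) · (83 / (30·√83)) = 1/2

Interpretation: for a small percentage change in X, the percentage change in Y is approximately 0.50 times as large.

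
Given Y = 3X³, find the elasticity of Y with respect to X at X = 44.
Elasticity = 3

Elasticity = (dY/dX) · (X/Y)

dY/dX = 9·X²
At X = 44: dY/dX = 17424, Y = 255552

Elasticity = 17424 · (44 / 255552) = 3

Interpretation: for a small percentage change in X, the percentage change in Y is approximately 3.00 times as large.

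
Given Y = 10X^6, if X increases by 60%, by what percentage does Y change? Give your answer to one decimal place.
1577.7%

For Y = 10X^6:
If X → X(1 + 0.6)
Then Y → Y · (1 + 0.6)^6
     ≈ Y · 16.7772

Percentage change = ((1 + 0.6)^6 − 1) × 100% ≈ 1577.7%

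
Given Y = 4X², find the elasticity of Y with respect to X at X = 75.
Elasticity = 2

Elasticity = (dY/dX) · (X/Y)

dY/dX = 8·X
At X = 75: dY/dX = 600, Y = 22500

Elasticity = 600 · (75 / 22500) = 2

Interpretation: for a small percentage change in X, the percentage change in Y is approximately 2.00 times as large.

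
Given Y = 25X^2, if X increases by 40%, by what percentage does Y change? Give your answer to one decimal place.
96.0%

For Y = 25X^2:
If X → X(1 + 0.4)
Then Y → Y · (1 + 0.4)^2
     = Y · 1.9600

Percentage change = ((1 + 0.4)^2 − 1) × 100% = 96.0%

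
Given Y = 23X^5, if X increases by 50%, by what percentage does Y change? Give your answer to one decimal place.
659.4%

For Y = 23X^5:
If X → X(1 + 0.5)
Then Y → Y · (1 + 0.5)^5
     ≈ Y · 7.5938

Percentage change = ((1 + 0.5)^5 − 1) × 100% ≈ 659.4%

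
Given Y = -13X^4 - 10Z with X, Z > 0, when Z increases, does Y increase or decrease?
Y decreases

Taking the partial derivative:
∂Y/∂Z = -10

∂Y/∂Z = -10 < 0 (assuming positive values)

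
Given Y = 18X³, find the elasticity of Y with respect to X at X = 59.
Elasticity = 3

Elasticity = (dY/dX) · (X/Y)

dY/dX = 54·X²
At X = 59: dY/dX = 187974, Y = 3696822

Elasticity = 187974 · (59 / 3696822) = 3

Interpretation: for a small percentage change in X, the percentage change in Y is approximately 3.00 times as large.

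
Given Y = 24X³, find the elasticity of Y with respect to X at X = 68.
Elasticity = 3

Elasticity = (dY/dX) · (X/Y)

dY/dX = 72·X²
At X = 68: dY/dX = 332928, Y = 7546368

Elasticity = 332928 · (68 / 7546368) = 3

Interpretation: for a small percentage change in X, the percentage change in Y is approximately 3.00 times as large.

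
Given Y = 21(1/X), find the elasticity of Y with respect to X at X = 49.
Elasticity = -1

Elasticity = (dY/dX) · (X/Y)

dY/dX = -21/X²
At X = 49: dY/dX = -3/343, Y = 3/7

Elasticity = (-3/343) · (49 / (3/7)) = -1

Interpretation: for a small percentage change in X, the percentage change in Y is approximately -1.00 times as large.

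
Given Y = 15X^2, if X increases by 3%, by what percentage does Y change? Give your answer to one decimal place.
6.1%

For Y = 15X^2:
If X → X(1 + 0.03)
Then Y → Y · (1 + 0.03)^2
     = Y · 1.0609

Percentage change = ((1 + 0.03)^2 − 1) × 100% ≈ 6.1%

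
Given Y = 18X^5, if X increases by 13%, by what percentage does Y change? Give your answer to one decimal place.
84.2%

For Y = 18X^5:
If X → X(1 + 0.13)
Then Y → Y · (1 + 0.13)^5
     ≈ Y · 1.8424

Percentage change = ((1 + 0.13)^5 − 1) × 100% ≈ 84.2%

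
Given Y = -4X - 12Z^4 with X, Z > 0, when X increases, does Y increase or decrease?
Y decreases

Taking the partial derivative:
∂Y/∂X = -4

∂Y/∂X = -4 < 0 (assuming positive values)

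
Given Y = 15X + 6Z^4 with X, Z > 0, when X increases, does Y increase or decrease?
Y increases

Taking the partial derivative:
∂Y/∂X = 15

∂Y/∂X = 15 > 0 (assuming positive values)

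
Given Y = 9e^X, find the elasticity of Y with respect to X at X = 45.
Elasticity = 45

Elasticity = (dY/dX) · (X/Y)

dY/dX = 9·e^X
At X = 45: dY/dX = 9·e^45, Y = 9·e^45

Elasticity = (9·e^45) · (45 / (9·e^45)) = 45

Interpretation: for a small percentage change in X, the percentage change in Y is approximately 45.00 times as large.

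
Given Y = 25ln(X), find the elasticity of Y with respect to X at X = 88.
Elasticity = 1/ln(88) ≈ 0.2233

Elasticity = (dY/dX) · (X/Y)

dY/dX = 25/X
At X = 88: dY/dX = 25/88, Y = 25·ln(88)

Elasticity = (25/88) · (88 / (25·ln(88))) = 1/ln(88) ≈ 0.2233

Interpretation: for a small percentage change in X, the percentage change in Y is approximately 0.22 times as large.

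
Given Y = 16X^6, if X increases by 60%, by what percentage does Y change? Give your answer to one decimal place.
1577.7%

For Y = 16X^6:
If X → X(1 + 0.6)
Then Y → Y · (1 + 0.6)^6
     ≈ Y · 16.7772

Percentage change = ((1 + 0.6)^6 − 1) × 100% ≈ 1577.7%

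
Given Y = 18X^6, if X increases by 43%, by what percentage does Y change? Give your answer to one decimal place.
755.1%

For Y = 18X^6:
If X → X(1 + 0.43)
Then Y → Y · (1 + 0.43)^6
     ≈ Y · 8.5510

Percentage change = ((1 + 0.43)^6 − 1) × 100% ≈ 755.1%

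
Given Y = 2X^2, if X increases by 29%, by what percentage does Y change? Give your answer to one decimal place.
66.4%

For Y = 2X^2:
If X → X(1 + 0.29)
Then Y → Y · (1 + 0.29)^2
     = Y · 1.6641

Percentage change = ((1 + 0.29)^2 − 1) × 100% ≈ 66.4%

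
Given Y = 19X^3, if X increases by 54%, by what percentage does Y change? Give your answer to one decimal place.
265.2%

For Y = 19X^3:
If X → X(1 + 0.54)
Then Y → Y · (1 + 0.54)^3
     ≈ Y · 3.6523

Percentage change = ((1 + 0.54)^3 − 1) × 100% ≈ 265.2%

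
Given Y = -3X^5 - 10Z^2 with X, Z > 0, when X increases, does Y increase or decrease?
Y decreases

Taking the partial derivative:
∂Y/∂X = -15X^4

∂Y/∂X = -15X^4 < 0 (assuming positive values)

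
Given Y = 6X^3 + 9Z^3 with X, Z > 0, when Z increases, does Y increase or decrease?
Y increases

Taking the partial derivative:
∂Y/∂Z = 27Z^2

∂Y/∂Z = 27Z^2 > 0 (assuming positive values)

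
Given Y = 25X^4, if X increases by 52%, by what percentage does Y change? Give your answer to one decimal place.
433.8%

For Y = 25X^4:
If X → X(1 + 0.52)
Then Y → Y · (1 + 0.52)^4
     ≈ Y · 5.3379

Percentage change = ((1 + 0.52)^4 − 1) × 100% ≈ 433.8%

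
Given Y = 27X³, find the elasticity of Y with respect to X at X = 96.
Elasticity = 3

Elasticity = (dY/dX) · (X/Y)

dY/dX = 81·X²
At X = 96: dY/dX = 746496, Y = 23887872

Elasticity = 746496 · (96 / 23887872) = 3

Interpretation: for a small percentage change in X, the percentage change in Y is approximately 3.00 times as large.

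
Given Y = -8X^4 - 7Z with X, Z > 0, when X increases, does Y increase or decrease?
Y decreases

Taking the partial derivative:
∂Y/∂X = -32X^3

∂Y/∂X = -32X^3 < 0 (assuming positive values)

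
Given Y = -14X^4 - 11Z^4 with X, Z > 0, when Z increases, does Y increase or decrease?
Y decreases

Taking the partial derivative:
∂Y/∂Z = -44Z^3

∂Y/∂Z = -44Z^3 < 0 (assuming positive values)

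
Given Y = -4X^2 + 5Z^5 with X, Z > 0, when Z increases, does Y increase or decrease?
Y increases

Taking the partial derivative:
∂Y/∂Z = 25Z^4

∂Y/∂Z = 25Z^4 > 0 (assuming positive values)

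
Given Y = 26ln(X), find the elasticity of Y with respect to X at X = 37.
Elasticity = 1/ln(37) ≈ 0.2769

Elasticity = (dY/dX) · (X/Y)

dY/dX = 26/X
At X = 37: dY/dX = 26/37, Y = 26·ln(37)

Elasticity = (26/37) · (37 / (26·ln(37))) = 1/ln(37) ≈ 0.2769

Interpretation: for a small percentage change in X, the percentage change in Y is approximately 0.28 times as large.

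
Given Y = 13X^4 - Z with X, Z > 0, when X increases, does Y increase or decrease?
Y increases

Taking the partial derivative:
∂Y/∂X = 52X^3

∂Y/∂X = 52X^3 > 0 (assuming positive values)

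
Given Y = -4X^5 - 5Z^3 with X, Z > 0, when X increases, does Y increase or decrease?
Y decreases

Taking the partial derivative:
∂Y/∂X = -20X^4

∂Y/∂X = -20X^4 < 0 (assuming positive values)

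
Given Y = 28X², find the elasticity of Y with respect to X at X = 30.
Elasticity = 2

Elasticity = (dY/dX) · (X/Y)

dY/dX = 56·X
At X = 30: dY/dX = 1680, Y = 25200

Elasticity = 1680 · (30 / 25200) = 2

Interpretation: for a small percentage change in X, the percentage change in Y is approximately 2.00 times as large.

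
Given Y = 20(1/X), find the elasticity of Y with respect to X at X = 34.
Elasticity = -1

Elasticity = (dY/dX) · (X/Y)

dY/dX = -20/X²
At X = 34: dY/dX = -5/289, Y = 10/17

Elasticity = (-5/289) · (34 / (10/17)) = -1

Interpretation: for a small percentage change in X, the percentage change in Y is approximately -1.00 times as large.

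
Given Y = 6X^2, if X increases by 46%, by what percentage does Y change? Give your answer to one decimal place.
113.2%

For Y = 6X^2:
If X → X(1 + 0.46)
Then Y → Y · (1 + 0.46)^2
     = Y · 2.1316

Percentage change = ((1 + 0.46)^2 − 1) × 100% ≈ 113.2%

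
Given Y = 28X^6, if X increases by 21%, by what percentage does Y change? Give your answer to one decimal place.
213.8%

For Y = 28X^6:
If X → X(1 + 0.21)
Then Y → Y · (1 + 0.21)^6
     ≈ Y · 3.1384

Percentage change = ((1 + 0.21)^6 − 1) × 100% ≈ 213.8%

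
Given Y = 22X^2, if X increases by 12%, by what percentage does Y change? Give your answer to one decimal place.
25.4%

For Y = 22X^2:
If X → X(1 + 0.12)
Then Y → Y · (1 + 0.12)^2
     = Y · 1.2544

Percentage change = ((1 + 0.12)^2 − 1) × 100% ≈ 25.4%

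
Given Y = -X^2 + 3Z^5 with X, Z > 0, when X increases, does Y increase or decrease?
Y decreases

Taking the partial derivative:
∂Y/∂X = -2X

∂Y/∂X = -2X < 0 (assuming positive values)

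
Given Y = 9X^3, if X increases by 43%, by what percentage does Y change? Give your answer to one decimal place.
192.4%

For Y = 9X^3:
If X → X(1 + 0.43)
Then Y → Y · (1 + 0.43)^3
     ≈ Y · 2.9242

Percentage change = ((1 + 0.43)^3 − 1) × 100% ≈ 192.4%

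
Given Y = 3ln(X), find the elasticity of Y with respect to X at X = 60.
Elasticity = 1/ln(60) ≈ 0.2442

Elasticity = (dY/dX) · (X/Y)

dY/dX = 3/X
At X = 60: dY/dX = 1/20, Y = 3·ln(60)

Elasticity = (1/20) · (60 / (3·ln(60))) = 1/ln(60) ≈ 0.2442

Interpretation: for a small percentage change in X, the percentage change in Y is approximately 0.24 times as large.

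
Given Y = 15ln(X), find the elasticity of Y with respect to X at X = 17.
Elasticity = 1/ln(17) ≈ 0.3530

Elasticity = (dY/dX) · (X/Y)

dY/dX = 15/X
At X = 17: dY/dX = 15/17, Y = 15·ln(17)

Elasticity = (15/17) · (17 / (15·ln(17))) = 1/ln(17) ≈ 0.3530

Interpretation: for a small percentage change in X, the percentage change in Y is approximately 0.35 times as large.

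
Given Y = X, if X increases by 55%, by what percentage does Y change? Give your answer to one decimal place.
55.0%

For Y = X:
If X → X(1 + 0.55)
Then Y → Y · (1 + 0.55)^1
     = Y · 1.5500

Percentage change = ((1 + 0.55)^1 − 1) × 100% = 55.0%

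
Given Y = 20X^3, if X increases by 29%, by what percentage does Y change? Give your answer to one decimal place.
114.7%

For Y = 20X^3:
If X → X(1 + 0.29)
Then Y → Y · (1 + 0.29)^3
     ≈ Y · 2.1467

Percentage change = ((1 + 0.29)^3 − 1) × 100% ≈ 114.7%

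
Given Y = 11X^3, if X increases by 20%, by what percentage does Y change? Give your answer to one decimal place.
72.8%

For Y = 11X^3:
If X → X(1 + 0.2)
Then Y → Y · (1 + 0.2)^3
     = Y · 1.7280

Percentage change = ((1 + 0.2)^3 − 1) × 100% = 72.8%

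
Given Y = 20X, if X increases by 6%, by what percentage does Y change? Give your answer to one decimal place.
6.0%

For Y = 20X:
If X → X(1 + 0.06)
Then Y → Y · (1 + 0.06)^1
     = Y · 1.0600

Percentage change = ((1 + 0.06)^1 − 1) × 100% = 6.0%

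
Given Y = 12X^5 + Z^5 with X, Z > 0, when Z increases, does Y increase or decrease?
Y increases

Taking the partial derivative:
∂Y/∂Z = 5Z^4

∂Y/∂Z = 5Z^4 > 0 (assuming positive values)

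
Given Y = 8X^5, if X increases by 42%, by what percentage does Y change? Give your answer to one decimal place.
477.4%

For Y = 8X^5:
If X → X(1 + 0.42)
Then Y → Y · (1 + 0.42)^5
     ≈ Y · 5.7735

Percentage change = ((1 + 0.42)^5 − 1) × 100% ≈ 477.4%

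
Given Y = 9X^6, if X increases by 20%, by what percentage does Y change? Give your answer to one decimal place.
198.6%

For Y = 9X^6:
If X → X(1 + 0.2)
Then Y → Y · (1 + 0.2)^6
     ≈ Y · 2.9860

Percentage change = ((1 + 0.2)^6 − 1) × 100% ≈ 198.6%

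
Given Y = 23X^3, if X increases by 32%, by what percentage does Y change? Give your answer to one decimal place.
130.0%

For Y = 23X^3:
If X → X(1 + 0.32)
Then Y → Y · (1 + 0.32)^3
     ≈ Y · 2.3000

Percentage change = ((1 + 0.32)^3 − 1) × 100% ≈ 130.0%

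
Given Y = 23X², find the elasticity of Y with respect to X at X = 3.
Elasticity = 2

Elasticity = (dY/dX) · (X/Y)

dY/dX = 46·X
At X = 3: dY/dX = 138, Y = 207

Elasticity = 138 · (3 / 207) = 2

Interpretation: for a small percentage change in X, the percentage change in Y is approximately 2.00 times as large.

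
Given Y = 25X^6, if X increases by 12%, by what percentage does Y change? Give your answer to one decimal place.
97.4%

For Y = 25X^6:
If X → X(1 + 0.12)
Then Y → Y · (1 + 0.12)^6
     ≈ Y · 1.9738

Percentage change = ((1 + 0.12)^6 − 1) × 100% ≈ 97.4%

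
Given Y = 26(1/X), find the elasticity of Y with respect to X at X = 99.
Elasticity = -1

Elasticity = (dY/dX) · (X/Y)

dY/dX = -26/X²
At X = 99: dY/dX = -26/9801, Y = 26/99

Elasticity = (-26/9801) · (99 / (26/99)) = -1

Interpretation: for a small percentage change in X, the percentage change in Y is approximately -1.00 times as large.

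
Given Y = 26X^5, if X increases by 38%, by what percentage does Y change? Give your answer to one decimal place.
400.5%

For Y = 26X^5:
If X → X(1 + 0.38)
Then Y → Y · (1 + 0.38)^5
     ≈ Y · 5.0049

Percentage change = ((1 + 0.38)^5 − 1) × 100% ≈ 400.5%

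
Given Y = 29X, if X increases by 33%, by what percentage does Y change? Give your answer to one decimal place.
33.0%

For Y = 29X:
If X → X(1 + 0.33)
Then Y → Y · (1 + 0.33)^1
     = Y · 1.3300

Percentage change = ((1 + 0.33)^1 − 1) × 100% = 33.0%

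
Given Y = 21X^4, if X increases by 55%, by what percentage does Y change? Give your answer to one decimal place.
477.2%

For Y = 21X^4:
If X → X(1 + 0.55)
Then Y → Y · (1 + 0.55)^4
     ≈ Y · 5.7720

Percentage change = ((1 + 0.55)^4 − 1) × 100% ≈ 477.2%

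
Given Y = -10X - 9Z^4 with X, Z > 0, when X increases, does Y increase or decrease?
Y decreases

Taking the partial derivative:
∂Y/∂X = -10

∂Y/∂X = -10 < 0 (assuming positive values)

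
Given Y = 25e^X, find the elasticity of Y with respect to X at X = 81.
Elasticity = 81

Elasticity = (dY/dX) · (X/Y)

dY/dX = 25·e^X
At X = 81: dY/dX = 25·e^81, Y = 25·e^81

Elasticity = (25·e^81) · (81 / (25·e^81)) = 81

Interpretation: for a small percentage change in X, the percentage change in Y is approximately 81.00 times as large.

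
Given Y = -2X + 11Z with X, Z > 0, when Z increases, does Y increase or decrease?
Y increases

Taking the partial derivative:
∂Y/∂Z = 11

∂Y/∂Z = 11 > 0 (assuming positive values)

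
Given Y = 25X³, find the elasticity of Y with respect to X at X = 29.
Elasticity = 3

Elasticity = (dY/dX) · (X/Y)

dY/dX = 75·X²
At X = 29: dY/dX = 63075, Y = 609725

Elasticity = 63075 · (29 / 609725) = 3

Interpretation: for a small percentage change in X, the percentage change in Y is approximately 3.00 times as large.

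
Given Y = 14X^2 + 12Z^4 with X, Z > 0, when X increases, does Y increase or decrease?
Y increases

Taking the partial derivative:
∂Y/∂X = 28X

∂Y/∂X = 28X > 0 (assuming positive values)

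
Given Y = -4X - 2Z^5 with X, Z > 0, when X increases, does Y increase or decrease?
Y decreases

Taking the partial derivative:
∂Y/∂X = -4

∂Y/∂X = -4 < 0 (assuming positive values)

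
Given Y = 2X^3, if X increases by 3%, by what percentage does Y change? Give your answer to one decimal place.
9.3%

For Y = 2X^3:
If X → X(1 + 0.03)
Then Y → Y · (1 + 0.03)^3
     ≈ Y · 1.0927

Percentage change = ((1 + 0.03)^3 − 1) × 100% ≈ 9.3%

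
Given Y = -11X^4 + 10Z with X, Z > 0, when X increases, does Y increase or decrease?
Y decreases

Taking the partial derivative:
∂Y/∂X = -44X^3

∂Y/∂X = -44X^3 < 0 (assuming positive values)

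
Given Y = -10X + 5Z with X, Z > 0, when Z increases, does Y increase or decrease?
Y increases

Taking the partial derivative:
∂Y/∂Z = 5

∂Y/∂Z = 5 > 0 (assuming positive values)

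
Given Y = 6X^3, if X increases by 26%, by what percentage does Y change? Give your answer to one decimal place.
100.0%

For Y = 6X^3:
If X → X(1 + 0.26)
Then Y → Y · (1 + 0.26)^3
     ≈ Y · 2.0004

Percentage change = ((1 + 0.26)^3 − 1) × 100% ≈ 100.0%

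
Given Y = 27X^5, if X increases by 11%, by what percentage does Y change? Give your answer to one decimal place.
68.5%

For Y = 27X^5:
If X → X(1 + 0.11)
Then Y → Y · (1 + 0.11)^5
     ≈ Y · 1.6851

Percentage change = ((1 + 0.11)^5 − 1) × 100% ≈ 68.5%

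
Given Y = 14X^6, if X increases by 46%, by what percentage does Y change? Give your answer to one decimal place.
868.5%

For Y = 14X^6:
If X → X(1 + 0.46)
Then Y → Y · (1 + 0.46)^6
     ≈ Y · 9.6854

Percentage change = ((1 + 0.46)^6 − 1) × 100% ≈ 868.5%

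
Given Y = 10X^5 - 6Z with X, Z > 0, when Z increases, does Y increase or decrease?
Y decreases

Taking the partial derivative:
∂Y/∂Z = -6

∂Y/∂Z = -6 < 0 (assuming positive values)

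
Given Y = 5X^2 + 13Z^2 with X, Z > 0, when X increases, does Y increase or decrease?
Y increases

Taking the partial derivative:
∂Y/∂X = 10X

∂Y/∂X = 10X > 0 (assuming positive values)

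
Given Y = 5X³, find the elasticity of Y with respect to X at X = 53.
Elasticity = 3

Elasticity = (dY/dX) · (X/Y)

dY/dX = 15·X²
At X = 53: dY/dX = 42135, Y = 744385

Elasticity = 42135 · (53 / 744385) = 3

Interpretation: for a small percentage change in X, the percentage change in Y is approximately 3.00 times as large.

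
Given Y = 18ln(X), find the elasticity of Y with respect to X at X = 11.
Elasticity = 1/ln(11) ≈ 0.4170

Elasticity = (dY/dX) · (X/Y)

dY/dX = 18/X
At X = 11: dY/dX = 18/11, Y = 18·ln(11)

Elasticity = (18/11) · (11 / (18·ln(11))) = 1/ln(11) ≈ 0.4170

Interpretation: for a small percentage change in X, the percentage change in Y is approximately 0.42 times as large.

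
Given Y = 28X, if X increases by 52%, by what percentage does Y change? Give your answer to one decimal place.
52.0%

For Y = 28X:
If X → X(1 + 0.52)
Then Y → Y · (1 + 0.52)^1
     = Y · 1.5200

Percentage change = ((1 + 0.52)^1 − 1) × 100% = 52.0%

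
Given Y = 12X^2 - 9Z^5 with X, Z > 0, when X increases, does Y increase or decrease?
Y increases

Taking the partial derivative:
∂Y/∂X = 24X

∂Y/∂X = 24X > 0 (assuming positive values)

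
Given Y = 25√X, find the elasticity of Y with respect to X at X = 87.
Elasticity = 1/2

Elasticity = (dY/dX) · (X/Y)

dY/dX = 25/(2·√X)
At X = 87: dY/dX = 25·√87/174, Y = 25·√87

Elasticity = (25·√87/174) · (87 / (25·√87)) = 1/2

Interpretation: for a small percentage change in X, the percentage change in Y is approximately 0.50 times as large.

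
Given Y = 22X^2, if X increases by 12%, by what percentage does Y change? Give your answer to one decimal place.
25.4%

For Y = 22X^2:
If X → X(1 + 0.12)
Then Y → Y · (1 + 0.12)^2
     = Y · 1.2544

Percentage change = ((1 + 0.12)^2 − 1) × 100% ≈ 25.4%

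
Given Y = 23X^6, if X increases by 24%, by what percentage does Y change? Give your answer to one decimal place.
263.5%

For Y = 23X^6:
If X → X(1 + 0.24)
Then Y → Y · (1 + 0.24)^6
     ≈ Y · 3.6352

Percentage change = ((1 + 0.24)^6 − 1) × 100% ≈ 263.5%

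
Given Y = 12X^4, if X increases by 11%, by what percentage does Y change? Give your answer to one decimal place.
51.8%

For Y = 12X^4:
If X → X(1 + 0.11)
Then Y → Y · (1 + 0.11)^4
     ≈ Y · 1.5181

Percentage change = ((1 + 0.11)^4 − 1) × 100% ≈ 51.8%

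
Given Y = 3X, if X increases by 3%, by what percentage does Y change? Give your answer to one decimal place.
3.0%

For Y = 3X:
If X → X(1 + 0.03)
Then Y → Y · (1 + 0.03)^1
     = Y · 1.0300

Percentage change = ((1 + 0.03)^1 − 1) × 100% = 3.0%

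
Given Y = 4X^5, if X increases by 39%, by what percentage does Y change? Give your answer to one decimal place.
418.9%

For Y = 4X^5:
If X → X(1 + 0.39)
Then Y → Y · (1 + 0.39)^5
     ≈ Y · 5.1889

Percentage change = ((1 + 0.39)^5 − 1) × 100% ≈ 418.9%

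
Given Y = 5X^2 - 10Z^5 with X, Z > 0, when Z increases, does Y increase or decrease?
Y decreases

Taking the partial derivative:
∂Y/∂Z = -50Z^4

∂Y/∂Z = -50Z^4 < 0 (assuming positive values)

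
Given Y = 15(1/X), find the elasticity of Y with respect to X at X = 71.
Elasticity = -1

Elasticity = (dY/dX) · (X/Y)

dY/dX = -15/X²
At X = 71: dY/dX = -15/5041, Y = 15/71

Elasticity = (-15/5041) · (71 / (15/71)) = -1

Interpretation: for a small percentage change in X, the percentage change in Y is approximately -1.00 times as large.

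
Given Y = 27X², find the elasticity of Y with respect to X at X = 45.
Elasticity = 2

Elasticity = (dY/dX) · (X/Y)

dY/dX = 54·X
At X = 45: dY/dX = 2430, Y = 54675

Elasticity = 2430 · (45 / 54675) = 2

Interpretation: for a small percentage change in X, the percentage change in Y is approximately 2.00 times as large.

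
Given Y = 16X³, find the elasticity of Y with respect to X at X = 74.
Elasticity = 3

Elasticity = (dY/dX) · (X/Y)

dY/dX = 48·X²
At X = 74: dY/dX = 262848, Y = 6483584

Elasticity = 262848 · (74 / 6483584) = 3

Interpretation: for a small percentage change in X, the percentage change in Y is approximately 3.00 times as large.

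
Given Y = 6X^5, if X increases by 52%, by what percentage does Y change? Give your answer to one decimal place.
711.4%

For Y = 6X^5:
If X → X(1 + 0.52)
Then Y → Y · (1 + 0.52)^5
     ≈ Y · 8.1137

Percentage change = ((1 + 0.52)^5 − 1) × 100% ≈ 711.4%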